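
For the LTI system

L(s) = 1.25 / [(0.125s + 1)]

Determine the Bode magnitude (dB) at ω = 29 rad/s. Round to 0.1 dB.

-9.6 dB

At ω = 29 rad/s:
pole (1 + j29·0.125) = 1 + j3.625 → |·| ≈ 3.7604, ∠ ≈ 74.58°
|L| = 1.25 · 1 / (3.7604) ≈ 0.33241
Gain = 20 log₁₀(0.33241) ≈ -9.57 dB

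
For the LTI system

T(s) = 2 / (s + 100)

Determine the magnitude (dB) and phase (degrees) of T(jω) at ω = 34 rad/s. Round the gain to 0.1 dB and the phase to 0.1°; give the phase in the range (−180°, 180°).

-34.5 dB, -18.8°

Substitute s = j34:
Numerator: 2 = 2 + j0
Denominator: (j34) + 100 = 100 + j34
|N| = √(2² + 0²) ≈ 2, ∠N ≈ 0.00°
|D| = √(100² + 34²) ≈ 105.62, ∠D ≈ 18.78°
|T| = 2 / 105.62 ≈ 0.018936
Gain = 20 log₁₀(0.018936) ≈ -34.45 dB
∠T = 0.00° − 18.78° = -18.78°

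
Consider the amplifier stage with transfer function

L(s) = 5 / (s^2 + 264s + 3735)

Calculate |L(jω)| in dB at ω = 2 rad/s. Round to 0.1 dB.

Substitute s = j2:
Numerator: 5 = 5 + j0
Denominator: (j2)^2 + 264(j2) + 3735 = 3731 + j528
|N| = √(5² + 0²) ≈ 5, ∠N ≈ 0.00°
|D| = √(3731² + 528²) ≈ 3768.2, ∠D ≈ 8.05°
|L| = 5 / 3768.2 ≈ 0.0013269
Gain = 20 log₁₀(0.0013269) ≈ -57.54 dB

-57.5 dB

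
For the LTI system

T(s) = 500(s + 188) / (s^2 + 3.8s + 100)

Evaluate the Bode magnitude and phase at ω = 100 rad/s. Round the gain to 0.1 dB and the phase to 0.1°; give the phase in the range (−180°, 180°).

At s = jω = j100:
zero (s+188): 188 + j100 → |·| = √(188²+100²) = √45344 ≈ 212.94, ∠ = arctan(100/188) ≈ 28.01°
quadratic: (j100)² + 3.8·j100 + 100 = -9900 + j380 → |·| ≈ 9907.3, ∠ ≈ 177.80°
|T| = 500 · 212.94 / 9907.3 ≈ 10.747
Gain = 20 log₁₀(10.747) ≈ 20.63 dB
∠T = 28.01° − 177.80° = -149.79°

20.6 dB, -149.8°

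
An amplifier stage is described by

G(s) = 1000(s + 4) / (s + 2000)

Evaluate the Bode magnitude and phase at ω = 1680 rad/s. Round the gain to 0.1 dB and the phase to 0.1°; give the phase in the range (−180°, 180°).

56.2 dB, 49.8°

At s = jω = j1680:
zero (s+4): 4 + j1680 → |·| = √(4²+1680²) = √2822416 ≈ 1680, ∠ = arctan(1680/4) ≈ 89.86°
pole (s+2000): 2000 + j1680 → |·| = √(2000²+1680²) = √6822400 ≈ 2612, ∠ = arctan(1680/2000) ≈ 40.03°
|G| = 1000 · 1680 / 2612 ≈ 643.19
Gain = 20 log₁₀(643.19) ≈ 56.17 dB
∠G = 89.86° − 40.03° = 49.83°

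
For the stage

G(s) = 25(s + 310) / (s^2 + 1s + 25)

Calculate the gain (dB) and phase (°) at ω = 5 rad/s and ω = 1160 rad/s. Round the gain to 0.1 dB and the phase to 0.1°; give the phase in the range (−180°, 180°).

At s = jω = j5:
zero (s+310): 310 + j5 → |·| = √(310²+5²) = √96125 ≈ 310.04, ∠ = arctan(5/310) ≈ 0.92°
quadratic: (j5)² + 1·j5 + 25 = 0 + j5 → |·| ≈ 5, ∠ ≈ 90.00°
|G| = 25 · 310.04 / 5 ≈ 1550.2
Gain = 20 log₁₀(1550.2) ≈ 63.81 dB
∠G = 0.92° − 90.00° = -89.08°

At s = jω = j1160:
zero (s+310): 310 + j1160 → |·| = √(310²+1160²) = √1441700 ≈ 1200.7, ∠ = arctan(1160/310) ≈ 75.04°
quadratic: (j1160)² + 1·j1160 + 25 = -1345575 + j1160 → |·| ≈ 1.3456e+06, ∠ ≈ 179.95°
|G| = 25 · 1200.7 / 1.3456e+06 ≈ 0.022308
Gain = 20 log₁₀(0.022308) ≈ -33.03 dB
∠G = 75.04° − 179.95° = -104.91°

ω = 5: 63.8 dB, -89.1°; ω = 1160: -33.0 dB, -104.9°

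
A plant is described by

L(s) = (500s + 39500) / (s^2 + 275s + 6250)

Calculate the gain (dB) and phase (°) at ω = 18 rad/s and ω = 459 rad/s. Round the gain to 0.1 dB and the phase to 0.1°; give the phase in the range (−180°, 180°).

Substitute s = j18:
Numerator: 500(j18) + 39500 = 39500 + j9000
Denominator: (j18)^2 + 275(j18) + 6250 = 5926 + j4950
|N| = √(39500² + 9000²) ≈ 40512, ∠N ≈ 12.84°
|D| = √(5926² + 4950²) ≈ 7721.4, ∠D ≈ 39.87°
|L| = 40512 / 7721.4 ≈ 5.2467
Gain = 20 log₁₀(5.2467) ≈ 14.40 dB
∠L = 12.84° − 39.87° = -27.03°

Substitute s = j459:
Numerator: 500(j459) + 39500 = 39500 + j229500
Denominator: (j459)^2 + 275(j459) + 6250 = -204431 + j126225
|N| = √(39500² + 229500²) ≈ 2.3287e+05, ∠N ≈ 80.23°
|D| = √(204431² + 126225²) ≈ 2.4026e+05, ∠D ≈ 148.31°
|L| = 2.3287e+05 / 2.4026e+05 ≈ 0.96924
Gain = 20 log₁₀(0.96924) ≈ -0.27 dB
∠L = 80.23° − 148.31° = -68.08°

ω = 18: 14.4 dB, -27.0°; ω = 459: -0.3 dB, -68.1°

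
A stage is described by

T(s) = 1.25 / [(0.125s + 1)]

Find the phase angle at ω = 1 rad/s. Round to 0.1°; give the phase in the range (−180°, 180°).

-7.1°

At ω = 1 rad/s:
pole (1 + j1·0.125) = 1 + j0.125 → |·| ≈ 1.0078, ∠ ≈ 7.13°
∠T = (0°) − (7.13°) = -7.13°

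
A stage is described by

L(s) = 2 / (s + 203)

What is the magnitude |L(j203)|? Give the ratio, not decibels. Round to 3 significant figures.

0.00697

Substitute s = j203:
Numerator: 2 = 2 + j0
Denominator: (j203) + 203 = 203 + j203
|N| = √(2² + 0²) ≈ 2, ∠N ≈ 0.00°
|D| = √(203² + 203²) ≈ 287.09, ∠D ≈ 45.00°
|L| = 2 / 287.09 ≈ 0.0069665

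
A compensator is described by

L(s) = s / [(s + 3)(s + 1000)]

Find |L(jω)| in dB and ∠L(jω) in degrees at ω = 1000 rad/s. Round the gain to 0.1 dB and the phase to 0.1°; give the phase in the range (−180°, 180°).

At s = jω = j1000:
zero at origin: s = j1000 → |·| = 1000, ∠ = 90.00°
pole (s+3): 3 + j1000 → |·| = √(3²+1000²) = √1000009 ≈ 1000, ∠ = arctan(1000/3) ≈ 89.83°
pole (s+1000): 1000 + j1000 → |·| = √(1000²+1000²) = √2000000 ≈ 1414.2, ∠ = arctan(1000/1000) ≈ 45.00°
|L| = 1 · 1000 / 1.4142e+06 ≈ 0.00070711
Gain = 20 log₁₀(0.00070711) ≈ -63.01 dB
∠L = 90.00° − 134.83° = -44.83°

-63.0 dB, -44.8°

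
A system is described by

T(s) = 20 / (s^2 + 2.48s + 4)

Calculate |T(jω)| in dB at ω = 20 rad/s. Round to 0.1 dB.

-26.0 dB

At s = jω = j20:
quadratic: (j20)² + 2.48·j20 + 4 = -396 + j49.6 → |·| ≈ 399.09, ∠ ≈ 172.86°
|T| = 20 / 399.09 ≈ 0.050114
Gain = 20 log₁₀(0.050114) ≈ -26.00 dB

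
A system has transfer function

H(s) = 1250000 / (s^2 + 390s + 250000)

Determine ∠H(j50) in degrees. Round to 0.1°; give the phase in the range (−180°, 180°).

At s = jω = j50:
quadratic: (j50)² + 390·j50 + 250000 = 247500 + j19500 → |·| ≈ 2.4827e+05, ∠ ≈ 4.50°
∠H = 0.00° − 4.50° = -4.50°

-4.5°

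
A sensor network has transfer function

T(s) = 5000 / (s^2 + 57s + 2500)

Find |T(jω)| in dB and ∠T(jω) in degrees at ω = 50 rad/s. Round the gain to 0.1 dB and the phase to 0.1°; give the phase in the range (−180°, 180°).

4.9 dB, -90.0°

At s = jω = j50:
quadratic: (j50)² + 57·j50 + 2500 = 0 + j2850 → |·| ≈ 2850, ∠ ≈ 90.00°
|T| = 5000 / 2850 ≈ 1.7544
Gain = 20 log₁₀(1.7544) ≈ 4.88 dB
∠T = 0.00° − 90.00° = -90.00°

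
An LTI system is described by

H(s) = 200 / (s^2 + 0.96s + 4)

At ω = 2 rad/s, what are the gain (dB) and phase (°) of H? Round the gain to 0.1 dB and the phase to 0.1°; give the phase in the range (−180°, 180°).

At s = jω = j2:
quadratic: (j2)² + 0.96·j2 + 4 = 0 + j1.92 → |·| ≈ 1.92, ∠ ≈ 90.00°
|H| = 200 / 1.92 ≈ 104.17
Gain = 20 log₁₀(104.17) ≈ 40.35 dB
∠H = 0.00° − 90.00° = -90.00°

40.4 dB, -90.0°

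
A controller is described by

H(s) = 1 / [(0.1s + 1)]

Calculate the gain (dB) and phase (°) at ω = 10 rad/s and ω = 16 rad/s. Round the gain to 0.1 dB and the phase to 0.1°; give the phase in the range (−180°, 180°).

At ω = 10 rad/s:
pole (1 + j10·0.1) = 1 + j1 → |·| ≈ 1.4142, ∠ ≈ 45.00°
|H| = 1 · 1 / (1.4142) ≈ 0.70711
Gain = 20 log₁₀(0.70711) ≈ -3.01 dB
∠H = (0°) − (45.00°) = -45.00°

At ω = 16 rad/s:
pole (1 + j16·0.1) = 1 + j1.6 → |·| ≈ 1.8868, ∠ ≈ 57.99°
|H| = 1 · 1 / (1.8868) ≈ 0.53
Gain = 20 log₁₀(0.53) ≈ -5.51 dB
∠H = (0°) − (57.99°) = -57.99°

ω = 10: -3.0 dB, -45.0°; ω = 16: -5.5 dB, -58.0°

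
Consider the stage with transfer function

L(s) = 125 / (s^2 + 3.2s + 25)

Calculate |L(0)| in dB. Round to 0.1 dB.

L(0) = 125 / 25 = 5
20 log₁₀(5) ≈ 13.98 dB

14.0 dB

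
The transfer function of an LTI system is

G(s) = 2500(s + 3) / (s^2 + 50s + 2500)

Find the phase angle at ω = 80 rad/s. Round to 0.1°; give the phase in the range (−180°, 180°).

At s = jω = j80:
zero (s+3): 3 + j80 → |·| = √(3²+80²) = √6409 ≈ 80.056, ∠ = arctan(80/3) ≈ 87.85°
quadratic: (j80)² + 50·j80 + 2500 = -3900 + j4000 → |·| ≈ 5586.6, ∠ ≈ 134.27°
∠G = 87.85° − 134.27° = -46.42°

-46.4°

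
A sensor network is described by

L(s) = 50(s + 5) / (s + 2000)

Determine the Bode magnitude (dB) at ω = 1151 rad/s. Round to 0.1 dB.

27.9 dB

At s = jω = j1151:
zero (s+5): 5 + j1151 → |·| = √(5²+1151²) = √1324826 ≈ 1151, ∠ = arctan(1151/5) ≈ 89.75°
pole (s+2000): 2000 + j1151 → |·| = √(2000²+1151²) = √5324801 ≈ 2307.6, ∠ = arctan(1151/2000) ≈ 29.92°
|L| = 50 · 1151 / 2307.6 ≈ 24.939
Gain = 20 log₁₀(24.939) ≈ 27.94 dB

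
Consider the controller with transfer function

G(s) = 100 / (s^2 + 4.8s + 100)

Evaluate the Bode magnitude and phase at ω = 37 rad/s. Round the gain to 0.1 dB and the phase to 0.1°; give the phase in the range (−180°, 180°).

At s = jω = j37:
quadratic: (j37)² + 4.8·j37 + 100 = -1269 + j177.6 → |·| ≈ 1281.4, ∠ ≈ 172.03°
|G| = 100 / 1281.4 ≈ 0.07804
Gain = 20 log₁₀(0.07804) ≈ -22.15 dB
∠G = 0.00° − 172.03° = -172.03°

-22.2 dB, -172.0°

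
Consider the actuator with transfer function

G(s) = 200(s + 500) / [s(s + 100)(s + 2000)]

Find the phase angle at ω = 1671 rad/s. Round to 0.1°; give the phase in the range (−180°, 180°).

-143.1°

At s = jω = j1671:
zero (s+500): 500 + j1671 → |·| = √(500²+1671²) = √3042241 ≈ 1744.2, ∠ = arctan(1671/500) ≈ 73.34°
pole (s+100): 100 + j1671 → |·| = √(100²+1671²) = √2802241 ≈ 1674, ∠ = arctan(1671/100) ≈ 86.58°
pole (s+2000): 2000 + j1671 → |·| = √(2000²+1671²) = √6792241 ≈ 2606.2, ∠ = arctan(1671/2000) ≈ 39.88°
pole at origin: |s| = 1671, ∠ = 90.00° (in denominator)
∠G = 73.34° − 216.46° = -143.12°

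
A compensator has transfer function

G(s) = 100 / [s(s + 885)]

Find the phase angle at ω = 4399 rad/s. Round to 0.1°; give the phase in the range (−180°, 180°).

-168.6°

At s = jω = j4399:
pole (s+885): 885 + j4399 → |·| = √(885²+4399²) = √20134426 ≈ 4487.1, ∠ = arctan(4399/885) ≈ 78.62°
pole at origin: |s| = 4399, ∠ = 90.00° (in denominator)
∠G = 0.00° − 168.62° = -168.62°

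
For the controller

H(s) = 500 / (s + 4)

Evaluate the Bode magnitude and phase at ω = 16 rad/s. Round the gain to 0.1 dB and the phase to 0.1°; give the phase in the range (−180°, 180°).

At s = jω = j16:
pole (s+4): 4 + j16 → |·| = √(4²+16²) = √272 ≈ 16.492, ∠ = arctan(16/4) ≈ 75.96°
|H| = 500 / 16.492 ≈ 30.318
Gain = 20 log₁₀(30.318) ≈ 29.63 dB
∠H = 0.00° − 75.96° = -75.96°

29.6 dB, -76.0°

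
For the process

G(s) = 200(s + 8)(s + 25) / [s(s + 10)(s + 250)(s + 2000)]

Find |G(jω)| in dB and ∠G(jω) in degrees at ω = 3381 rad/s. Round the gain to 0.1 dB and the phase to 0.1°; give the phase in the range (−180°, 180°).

At s = jω = j3381:
zero (s+8): 8 + j3381 → |·| = √(8²+3381²) = √11431225 ≈ 3381, ∠ = arctan(3381/8) ≈ 89.86°
zero (s+25): 25 + j3381 → |·| = √(25²+3381²) = √11431786 ≈ 3381.1, ∠ = arctan(3381/25) ≈ 89.58°
pole (s+10): 10 + j3381 → |·| = √(10²+3381²) = √11431261 ≈ 3381, ∠ = arctan(3381/10) ≈ 89.83°
pole (s+250): 250 + j3381 → |·| = √(250²+3381²) = √11493661 ≈ 3390.2, ∠ = arctan(3381/250) ≈ 85.77°
pole (s+2000): 2000 + j3381 → |·| = √(2000²+3381²) = √15431161 ≈ 3928.3, ∠ = arctan(3381/2000) ≈ 59.39°
pole at origin: |s| = 3381, ∠ = 90.00° (in denominator)
|G| = 200 · 1.1431e+07 / 1.5224e+14 ≈ 1.5017e-05
Gain = 20 log₁₀(1.5017e-05) ≈ -96.47 dB
∠G = 179.44° − 324.99° = -145.55°

-96.5 dB, -145.6°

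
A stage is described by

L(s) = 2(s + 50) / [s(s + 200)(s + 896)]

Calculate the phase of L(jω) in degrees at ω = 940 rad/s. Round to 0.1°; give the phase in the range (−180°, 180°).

At s = jω = j940:
zero (s+50): 50 + j940 → |·| = √(50²+940²) = √886100 ≈ 941.33, ∠ = arctan(940/50) ≈ 86.96°
pole (s+200): 200 + j940 → |·| = √(200²+940²) = √923600 ≈ 961.04, ∠ = arctan(940/200) ≈ 77.99°
pole (s+896): 896 + j940 → |·| = √(896²+940²) = √1686416 ≈ 1298.6, ∠ = arctan(940/896) ≈ 46.37°
pole at origin: |s| = 940, ∠ = 90.00° (in denominator)
∠L = 86.96° − 214.36° = -127.40°

-127.4°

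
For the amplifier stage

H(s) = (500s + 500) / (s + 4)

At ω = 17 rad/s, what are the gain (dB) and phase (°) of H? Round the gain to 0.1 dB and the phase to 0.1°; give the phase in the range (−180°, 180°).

53.8 dB, 9.9°

Substitute s = j17:
Numerator: 500(j17) + 500 = 500 + j8500
Denominator: (j17) + 4 = 4 + j17
|N| = √(500² + 8500²) ≈ 8514.7, ∠N ≈ 86.63°
|D| = √(4² + 17²) ≈ 17.464, ∠D ≈ 76.76°
|H| = 8514.7 / 17.464 ≈ 487.56
Gain = 20 log₁₀(487.56) ≈ 53.76 dB
∠H = 86.63° − 76.76° = 9.87°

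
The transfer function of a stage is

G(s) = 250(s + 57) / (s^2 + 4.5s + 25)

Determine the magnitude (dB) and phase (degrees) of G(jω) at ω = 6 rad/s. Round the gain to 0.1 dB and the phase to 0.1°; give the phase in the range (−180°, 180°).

At s = jω = j6:
zero (s+57): 57 + j6 → |·| = √(57²+6²) = √3285 ≈ 57.315, ∠ = arctan(6/57) ≈ 6.01°
quadratic: (j6)² + 4.5·j6 + 25 = -11 + j27 → |·| ≈ 29.155, ∠ ≈ 112.17°
|G| = 250 · 57.315 / 29.155 ≈ 491.47
Gain = 20 log₁₀(491.47) ≈ 53.83 dB
∠G = 6.01° − 112.17° = -106.16°

53.8 dB, -106.2°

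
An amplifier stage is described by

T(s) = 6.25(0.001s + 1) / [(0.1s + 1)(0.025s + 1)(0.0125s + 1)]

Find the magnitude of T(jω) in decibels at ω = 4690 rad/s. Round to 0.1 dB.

At ω = 4690 rad/s:
zero (1 + j4690·0.001) = 1 + j4.69 → |·| ≈ 4.7954, ∠ ≈ 77.96°
pole (1 + j4690·0.1) = 1 + j469 → |·| ≈ 469, ∠ ≈ 89.88°
pole (1 + j4690·0.025) = 1 + j117.25 → |·| ≈ 117.25, ∠ ≈ 89.51°
pole (1 + j4690·0.0125) = 1 + j58.625 → |·| ≈ 58.634, ∠ ≈ 89.02°
|T| = 6.25 · 4.7954 / (469 · 117.25 · 58.634) ≈ 9.2954e-06
Gain = 20 log₁₀(9.2954e-06) ≈ -100.63 dB

-100.6 dB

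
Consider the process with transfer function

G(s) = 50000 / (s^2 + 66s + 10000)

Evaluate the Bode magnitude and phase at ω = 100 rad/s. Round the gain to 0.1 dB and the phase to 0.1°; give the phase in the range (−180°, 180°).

At s = jω = j100:
quadratic: (j100)² + 66·j100 + 10000 = 0 + j6600 → |·| ≈ 6600, ∠ ≈ 90.00°
|G| = 50000 / 6600 ≈ 7.5758
Gain = 20 log₁₀(7.5758) ≈ 17.59 dB
∠G = 0.00° − 90.00° = -90.00°

17.6 dB, -90.0°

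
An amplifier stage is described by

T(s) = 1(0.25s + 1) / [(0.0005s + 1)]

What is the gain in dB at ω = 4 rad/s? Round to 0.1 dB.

At ω = 4 rad/s:
zero (1 + j4·0.25) = 1 + j1 → |·| ≈ 1.4142, ∠ ≈ 45.00°
pole (1 + j4·0.0005) = 1 + j0.002 → |·| ≈ 1, ∠ ≈ 0.11°
|T| = 1 · 1.4142 / (1) ≈ 1.4142
Gain = 20 log₁₀(1.4142) ≈ 3.01 dB

3.0 dB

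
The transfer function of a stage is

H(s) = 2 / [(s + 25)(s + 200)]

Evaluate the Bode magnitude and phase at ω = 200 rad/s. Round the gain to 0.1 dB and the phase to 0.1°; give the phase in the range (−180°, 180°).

At s = jω = j200:
pole (s+25): 25 + j200 → |·| = √(25²+200²) = √40625 ≈ 201.56, ∠ = arctan(200/25) ≈ 82.87°
pole (s+200): 200 + j200 → |·| = √(200²+200²) = √80000 ≈ 282.84, ∠ = arctan(200/200) ≈ 45.00°
|H| = 2 / 57009 ≈ 3.5082e-05
Gain = 20 log₁₀(3.5082e-05) ≈ -89.10 dB
∠H = 0.00° − 127.87° = -127.87°

-89.1 dB, -127.9°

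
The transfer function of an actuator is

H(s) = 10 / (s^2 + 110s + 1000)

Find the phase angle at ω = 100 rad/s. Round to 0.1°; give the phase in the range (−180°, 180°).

-129.3°

Substitute s = j100:
Numerator: 10 = 10 + j0
Denominator: (j100)^2 + 110(j100) + 1000 = -9000 + j11000
|N| = √(10² + 0²) ≈ 10, ∠N ≈ 0.00°
|D| = √(9000² + 11000²) ≈ 14213, ∠D ≈ 129.29°
∠H = 0.00° − 129.29° = -129.29°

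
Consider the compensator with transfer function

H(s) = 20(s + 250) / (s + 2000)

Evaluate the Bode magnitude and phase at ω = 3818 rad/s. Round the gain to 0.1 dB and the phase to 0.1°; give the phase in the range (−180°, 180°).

25.0 dB, 23.9°

At s = jω = j3818:
zero (s+250): 250 + j3818 → |·| = √(250²+3818²) = √14639624 ≈ 3826.2, ∠ = arctan(3818/250) ≈ 86.25°
pole (s+2000): 2000 + j3818 → |·| = √(2000²+3818²) = √18577124 ≈ 4310.1, ∠ = arctan(3818/2000) ≈ 62.35°
|H| = 20 · 3826.2 / 4310.1 ≈ 17.755
Gain = 20 log₁₀(17.755) ≈ 24.99 dB
∠H = 86.25° − 62.35° = 23.90°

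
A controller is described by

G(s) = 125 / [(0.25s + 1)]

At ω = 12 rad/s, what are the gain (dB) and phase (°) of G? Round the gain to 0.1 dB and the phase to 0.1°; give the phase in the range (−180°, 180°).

31.9 dB, -71.6°

At ω = 12 rad/s:
pole (1 + j12·0.25) = 1 + j3 → |·| ≈ 3.1623, ∠ ≈ 71.57°
|G| = 125 · 1 / (3.1623) ≈ 39.528
Gain = 20 log₁₀(39.528) ≈ 31.94 dB
∠G = (0°) − (71.57°) = -71.57°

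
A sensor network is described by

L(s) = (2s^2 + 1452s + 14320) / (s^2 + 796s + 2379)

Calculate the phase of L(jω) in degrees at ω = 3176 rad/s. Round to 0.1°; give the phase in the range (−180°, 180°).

Substitute s = j3176:
Numerator: 2(j3176)^2 + 1452(j3176) + 14320 = -20159632 + j4611552
Denominator: (j3176)^2 + 796(j3176) + 2379 = -10084597 + j2528096
|N| = √(20159632² + 4611552²) ≈ 2.068e+07, ∠N ≈ 167.12°
|D| = √(10084597² + 2528096²) ≈ 1.0397e+07, ∠D ≈ 165.93°
∠L = 167.12° − 165.93° = 1.19°

1.2°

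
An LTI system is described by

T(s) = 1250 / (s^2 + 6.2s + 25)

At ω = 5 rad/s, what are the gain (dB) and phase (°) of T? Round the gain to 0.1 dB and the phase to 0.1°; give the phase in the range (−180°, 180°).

At s = jω = j5:
quadratic: (j5)² + 6.2·j5 + 25 = 0 + j31 → |·| ≈ 31, ∠ ≈ 90.00°
|T| = 1250 / 31 ≈ 40.323
Gain = 20 log₁₀(40.323) ≈ 32.11 dB
∠T = 0.00° − 90.00° = -90.00°

32.1 dB, -90.0°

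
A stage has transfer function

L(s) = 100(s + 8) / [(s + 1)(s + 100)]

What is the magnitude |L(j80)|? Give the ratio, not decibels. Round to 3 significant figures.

At s = jω = j80:
zero (s+8): 8 + j80 → |·| = √(8²+80²) = √6464 ≈ 80.399, ∠ = arctan(80/8) ≈ 84.29°
pole (s+1): 1 + j80 → |·| = √(1²+80²) = √6401 ≈ 80.006, ∠ = arctan(80/1) ≈ 89.28°
pole (s+100): 100 + j80 → |·| = √(100²+80²) = √16400 ≈ 128.06, ∠ = arctan(80/100) ≈ 38.66°
|L| = 100 · 80.399 / 10246 ≈ 0.78469

0.785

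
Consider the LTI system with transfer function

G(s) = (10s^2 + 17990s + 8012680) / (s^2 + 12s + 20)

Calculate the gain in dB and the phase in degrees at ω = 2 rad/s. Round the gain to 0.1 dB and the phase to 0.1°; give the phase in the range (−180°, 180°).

108.9 dB, -56.1°

Substitute s = j2:
Numerator: 10(j2)^2 + 17990(j2) + 8012680 = 8012640 + j35980
Denominator: (j2)^2 + 12(j2) + 20 = 16 + j24
|N| = √(8012640² + 35980²) ≈ 8.0127e+06, ∠N ≈ 0.26°
|D| = √(16² + 24²) ≈ 28.844, ∠D ≈ 56.31°
|G| = 8.0127e+06 / 28.844 ≈ 2.7779e+05
Gain = 20 log₁₀(2.7779e+05) ≈ 108.87 dB
∠G = 0.26° − 56.31° = -56.05°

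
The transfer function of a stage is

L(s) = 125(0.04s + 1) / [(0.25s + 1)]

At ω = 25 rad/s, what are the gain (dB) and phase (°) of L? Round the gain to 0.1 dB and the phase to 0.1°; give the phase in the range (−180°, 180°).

28.9 dB, -35.9°

At ω = 25 rad/s:
zero (1 + j25·0.04) = 1 + j1 → |·| ≈ 1.4142, ∠ ≈ 45.00°
pole (1 + j25·0.25) = 1 + j6.25 → |·| ≈ 6.3295, ∠ ≈ 80.91°
|L| = 125 · 1.4142 / (6.3295) ≈ 27.929
Gain = 20 log₁₀(27.929) ≈ 28.92 dB
∠L = (45.00°) − (80.91°) = -35.91°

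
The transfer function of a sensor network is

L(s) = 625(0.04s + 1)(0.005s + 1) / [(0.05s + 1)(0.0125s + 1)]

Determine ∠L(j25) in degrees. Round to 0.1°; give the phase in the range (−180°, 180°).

At ω = 25 rad/s:
zero (1 + j25·0.04) = 1 + j1 → |·| ≈ 1.4142, ∠ ≈ 45.00°
zero (1 + j25·0.005) = 1 + j0.125 → |·| ≈ 1.0078, ∠ ≈ 7.13°
pole (1 + j25·0.05) = 1 + j1.25 → |·| ≈ 1.6008, ∠ ≈ 51.34°
pole (1 + j25·0.0125) = 1 + j0.3125 → |·| ≈ 1.0477, ∠ ≈ 17.35°
∠L = (45.00° + 7.13°) − (51.34° + 17.35°) = -16.56°

-16.6°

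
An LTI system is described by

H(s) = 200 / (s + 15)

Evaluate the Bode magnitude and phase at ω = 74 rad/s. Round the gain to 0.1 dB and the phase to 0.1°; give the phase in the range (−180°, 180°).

Substitute s = j74:
Numerator: 200 = 200 + j0
Denominator: (j74) + 15 = 15 + j74
|N| = √(200² + 0²) ≈ 200, ∠N ≈ 0.00°
|D| = √(15² + 74²) ≈ 75.505, ∠D ≈ 78.54°
|H| = 200 / 75.505 ≈ 2.6488
Gain = 20 log₁₀(2.6488) ≈ 8.46 dB
∠H = 0.00° − 78.54° = -78.54°

8.5 dB, -78.5°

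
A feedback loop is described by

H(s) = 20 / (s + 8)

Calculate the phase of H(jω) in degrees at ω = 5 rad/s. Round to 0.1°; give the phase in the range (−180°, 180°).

-32.0°

Substitute s = j5:
Numerator: 20 = 20 + j0
Denominator: (j5) + 8 = 8 + j5
|N| = √(20² + 0²) ≈ 20, ∠N ≈ 0.00°
|D| = √(8² + 5²) ≈ 9.434, ∠D ≈ 32.01°
∠H = 0.00° − 32.01° = -32.01°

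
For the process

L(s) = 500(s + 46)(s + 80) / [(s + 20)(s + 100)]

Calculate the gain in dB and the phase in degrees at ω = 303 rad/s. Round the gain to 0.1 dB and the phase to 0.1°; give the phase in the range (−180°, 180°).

53.9 dB, -1.4°

At s = jω = j303:
zero (s+46): 46 + j303 → |·| = √(46²+303²) = √93925 ≈ 306.47, ∠ = arctan(303/46) ≈ 81.37°
zero (s+80): 80 + j303 → |·| = √(80²+303²) = √98209 ≈ 313.38, ∠ = arctan(303/80) ≈ 75.21°
pole (s+20): 20 + j303 → |·| = √(20²+303²) = √92209 ≈ 303.66, ∠ = arctan(303/20) ≈ 86.22°
pole (s+100): 100 + j303 → |·| = √(100²+303²) = √101809 ≈ 319.08, ∠ = arctan(303/100) ≈ 71.74°
|L| = 500 · 96042 / 96892 ≈ 495.61
Gain = 20 log₁₀(495.61) ≈ 53.90 dB
∠L = 156.58° − 157.96° = -1.38°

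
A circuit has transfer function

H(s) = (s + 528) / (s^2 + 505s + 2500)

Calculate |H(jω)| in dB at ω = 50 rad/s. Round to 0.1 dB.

Substitute s = j50:
Numerator: (j50) + 528 = 528 + j50
Denominator: (j50)^2 + 505(j50) + 2500 = 0 + j25250
|N| = √(528² + 50²) ≈ 530.36, ∠N ≈ 5.41°
|D| = √(0² + 25250²) ≈ 25250, ∠D ≈ 90.00°
|H| = 530.36 / 25250 ≈ 0.021004
Gain = 20 log₁₀(0.021004) ≈ -33.55 dB

-33.6 dB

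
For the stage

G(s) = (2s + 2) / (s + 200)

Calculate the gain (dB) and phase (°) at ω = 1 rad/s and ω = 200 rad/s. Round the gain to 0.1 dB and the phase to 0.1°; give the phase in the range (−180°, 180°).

ω = 1: -37.0 dB, 44.7°; ω = 200: 3.0 dB, 44.7°

Substitute s = j1:
Numerator: 2(j1) + 2 = 2 + j2
Denominator: (j1) + 200 = 200 + j1
|N| = √(2² + 2²) ≈ 2.8284, ∠N ≈ 45.00°
|D| = √(200² + 1²) ≈ 200, ∠D ≈ 0.29°
|G| = 2.8284 / 200 ≈ 0.014142
Gain = 20 log₁₀(0.014142) ≈ -36.99 dB
∠G = 45.00° − 0.29° = 44.71°

Substitute s = j200:
Numerator: 2(j200) + 2 = 2 + j400
Denominator: (j200) + 200 = 200 + j200
|N| = √(2² + 400²) ≈ 400, ∠N ≈ 89.71°
|D| = √(200² + 200²) ≈ 282.84, ∠D ≈ 45.00°
|G| = 400 / 282.84 ≈ 1.4142
Gain = 20 log₁₀(1.4142) ≈ 3.01 dB
∠G = 89.71° − 45.00° = 44.71°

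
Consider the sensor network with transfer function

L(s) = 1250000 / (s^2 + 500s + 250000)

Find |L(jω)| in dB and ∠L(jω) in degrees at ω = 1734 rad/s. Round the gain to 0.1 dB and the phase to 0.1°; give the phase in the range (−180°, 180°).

-7.3 dB, -162.5°

At s = jω = j1734:
quadratic: (j1734)² + 500·j1734 + 250000 = -2756756 + j867000 → |·| ≈ 2.8899e+06, ∠ ≈ 162.54°
|L| = 1250000 / 2.8899e+06 ≈ 0.43254
Gain = 20 log₁₀(0.43254) ≈ -7.28 dB
∠L = 0.00° − 162.54° = -162.54°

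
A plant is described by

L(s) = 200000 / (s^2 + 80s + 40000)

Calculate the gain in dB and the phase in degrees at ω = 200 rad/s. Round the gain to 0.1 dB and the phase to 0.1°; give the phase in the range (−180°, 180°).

At s = jω = j200:
quadratic: (j200)² + 80·j200 + 40000 = 0 + j16000 → |·| ≈ 16000, ∠ ≈ 90.00°
|L| = 200000 / 16000 ≈ 12.5
Gain = 20 log₁₀(12.5) ≈ 21.94 dB
∠L = 0.00° − 90.00° = -90.00°

21.9 dB, -90.0°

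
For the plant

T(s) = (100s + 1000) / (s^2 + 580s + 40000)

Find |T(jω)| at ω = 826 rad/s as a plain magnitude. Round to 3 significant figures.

Substitute s = j826:
Numerator: 100(j826) + 1000 = 1000 + j82600
Denominator: (j826)^2 + 580(j826) + 40000 = -642276 + j479080
|N| = √(1000² + 82600²) ≈ 82606, ∠N ≈ 89.31°
|D| = √(642276² + 479080²) ≈ 8.0127e+05, ∠D ≈ 143.28°
|T| = 82606 / 8.0127e+05 ≈ 0.10309

0.103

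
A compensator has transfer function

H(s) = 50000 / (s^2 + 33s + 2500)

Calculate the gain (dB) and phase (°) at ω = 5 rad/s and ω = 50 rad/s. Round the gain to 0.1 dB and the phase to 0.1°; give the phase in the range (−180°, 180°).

At s = jω = j5:
quadratic: (j5)² + 33·j5 + 2500 = 2475 + j165 → |·| ≈ 2480.5, ∠ ≈ 3.81°
|H| = 50000 / 2480.5 ≈ 20.157
Gain = 20 log₁₀(20.157) ≈ 26.09 dB
∠H = 0.00° − 3.81° = -3.81°

At s = jω = j50:
quadratic: (j50)² + 33·j50 + 2500 = 0 + j1650 → |·| ≈ 1650, ∠ ≈ 90.00°
|H| = 50000 / 1650 ≈ 30.303
Gain = 20 log₁₀(30.303) ≈ 29.63 dB
∠H = 0.00° − 90.00° = -90.00°

ω = 5: 26.1 dB, -3.8°; ω = 50: 29.6 dB, -90.0°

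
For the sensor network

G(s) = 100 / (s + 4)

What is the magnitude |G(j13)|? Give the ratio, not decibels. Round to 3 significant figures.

Substitute s = j13:
Numerator: 100 = 100 + j0
Denominator: (j13) + 4 = 4 + j13
|N| = √(100² + 0²) ≈ 100, ∠N ≈ 0.00°
|D| = √(4² + 13²) ≈ 13.601, ∠D ≈ 72.90°
|G| = 100 / 13.601 ≈ 7.3524

7.35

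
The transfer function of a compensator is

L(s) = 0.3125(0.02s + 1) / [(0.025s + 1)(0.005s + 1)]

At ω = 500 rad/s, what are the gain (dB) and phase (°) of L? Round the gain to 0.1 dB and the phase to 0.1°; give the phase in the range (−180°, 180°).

At ω = 500 rad/s:
zero (1 + j500·0.02) = 1 + j10 → |·| ≈ 10.05, ∠ ≈ 84.29°
pole (1 + j500·0.025) = 1 + j12.5 → |·| ≈ 12.54, ∠ ≈ 85.43°
pole (1 + j500·0.005) = 1 + j2.5 → |·| ≈ 2.6926, ∠ ≈ 68.20°
|L| = 0.3125 · 10.05 / (12.54 · 2.6926) ≈ 0.093014
Gain = 20 log₁₀(0.093014) ≈ -20.63 dB
∠L = (84.29°) − (85.43° + 68.20°) = -69.34°

-20.6 dB, -69.3°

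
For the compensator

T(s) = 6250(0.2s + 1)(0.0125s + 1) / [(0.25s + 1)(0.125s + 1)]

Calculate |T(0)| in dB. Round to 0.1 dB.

75.9 dB

T(0) = 6250 · 1 / 1 = 6250
20 log₁₀(6250) ≈ 75.92 dB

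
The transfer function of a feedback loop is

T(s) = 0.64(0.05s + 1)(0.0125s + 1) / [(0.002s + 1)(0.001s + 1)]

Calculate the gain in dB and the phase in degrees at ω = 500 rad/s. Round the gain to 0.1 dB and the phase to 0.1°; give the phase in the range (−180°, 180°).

36.1 dB, 97.1°

At ω = 500 rad/s:
zero (1 + j500·0.05) = 1 + j25 → |·| ≈ 25.02, ∠ ≈ 87.71°
zero (1 + j500·0.0125) = 1 + j6.25 → |·| ≈ 6.3295, ∠ ≈ 80.91°
pole (1 + j500·0.002) = 1 + j1 → |·| ≈ 1.4142, ∠ ≈ 45.00°
pole (1 + j500·0.001) = 1 + j0.5 → |·| ≈ 1.118, ∠ ≈ 26.57°
|T| = 0.64 · 25.02 · 6.3295 / (1.4142 · 1.118) ≈ 64.104
Gain = 20 log₁₀(64.104) ≈ 36.14 dB
∠T = (87.71° + 80.91°) − (45.00° + 26.57°) = 97.05°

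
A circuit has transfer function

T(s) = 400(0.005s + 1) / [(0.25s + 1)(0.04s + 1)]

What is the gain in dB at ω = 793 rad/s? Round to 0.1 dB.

At ω = 793 rad/s:
zero (1 + j793·0.005) = 1 + j3.965 → |·| ≈ 4.0892, ∠ ≈ 75.84°
pole (1 + j793·0.25) = 1 + j198.25 → |·| ≈ 198.25, ∠ ≈ 89.71°
pole (1 + j793·0.04) = 1 + j31.72 → |·| ≈ 31.736, ∠ ≈ 88.19°
|T| = 400 · 4.0892 / (198.25 · 31.736) ≈ 0.25998
Gain = 20 log₁₀(0.25998) ≈ -11.70 dB

-11.7 dB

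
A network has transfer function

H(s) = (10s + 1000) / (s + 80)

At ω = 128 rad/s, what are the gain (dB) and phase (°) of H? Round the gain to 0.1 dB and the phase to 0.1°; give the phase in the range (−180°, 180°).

20.6 dB, -6.0°

Substitute s = j128:
Numerator: 10(j128) + 1000 = 1000 + j1280
Denominator: (j128) + 80 = 80 + j128
|N| = √(1000² + 1280²) ≈ 1624.3, ∠N ≈ 52.00°
|D| = √(80² + 128²) ≈ 150.94, ∠D ≈ 57.99°
|H| = 1624.3 / 150.94 ≈ 10.761
Gain = 20 log₁₀(10.761) ≈ 20.64 dB
∠H = 52.00° − 57.99° = -5.99°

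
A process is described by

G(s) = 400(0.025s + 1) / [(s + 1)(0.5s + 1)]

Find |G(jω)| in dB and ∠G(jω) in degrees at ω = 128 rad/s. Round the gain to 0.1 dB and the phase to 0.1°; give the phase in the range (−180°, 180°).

At ω = 128 rad/s:
zero (1 + j128·0.025) = 1 + j3.2 → |·| ≈ 3.3526, ∠ ≈ 72.65°
pole (1 + j128·1) = 1 + j128 → |·| ≈ 128, ∠ ≈ 89.55°
pole (1 + j128·0.5) = 1 + j64 → |·| ≈ 64.008, ∠ ≈ 89.10°
|G| = 400 · 3.3526 / (128 · 64.008) ≈ 0.16368
Gain = 20 log₁₀(0.16368) ≈ -15.72 dB
∠G = (72.65°) − (89.55° + 89.10°) = -106.00°

-15.7 dB, -106.0°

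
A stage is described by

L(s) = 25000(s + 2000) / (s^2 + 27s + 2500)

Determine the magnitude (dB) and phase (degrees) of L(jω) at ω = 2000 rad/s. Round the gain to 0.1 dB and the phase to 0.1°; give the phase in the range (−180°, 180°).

25.0 dB, -134.2°

At s = jω = j2000:
zero (s+2000): 2000 + j2000 → |·| = √(2000²+2000²) = √8000000 ≈ 2828.4, ∠ = arctan(2000/2000) ≈ 45.00°
quadratic: (j2000)² + 27·j2000 + 2500 = -3997500 + j54000 → |·| ≈ 3.9979e+06, ∠ ≈ 179.23°
|L| = 25000 · 2828.4 / 3.9979e+06 ≈ 17.687
Gain = 20 log₁₀(17.687) ≈ 24.95 dB
∠L = 45.00° − 179.23° = -134.23°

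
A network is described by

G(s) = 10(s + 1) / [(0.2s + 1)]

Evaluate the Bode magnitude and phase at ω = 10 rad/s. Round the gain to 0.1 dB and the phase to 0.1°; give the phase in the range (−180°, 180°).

33.1 dB, 20.9°

At ω = 10 rad/s:
zero (1 + j10·1) = 1 + j10 → |·| ≈ 10.05, ∠ ≈ 84.29°
pole (1 + j10·0.2) = 1 + j2 → |·| ≈ 2.2361, ∠ ≈ 63.43°
|G| = 10 · 10.05 / (2.2361) ≈ 44.944
Gain = 20 log₁₀(44.944) ≈ 33.05 dB
∠G = (84.29°) − (63.43°) = 20.86°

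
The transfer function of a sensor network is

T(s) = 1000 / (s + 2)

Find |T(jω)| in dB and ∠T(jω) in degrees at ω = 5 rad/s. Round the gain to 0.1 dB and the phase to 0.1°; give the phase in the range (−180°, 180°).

Substitute s = j5:
Numerator: 1000 = 1000 + j0
Denominator: (j5) + 2 = 2 + j5
|N| = √(1000² + 0²) ≈ 1000, ∠N ≈ 0.00°
|D| = √(2² + 5²) ≈ 5.3852, ∠D ≈ 68.20°
|T| = 1000 / 5.3852 ≈ 185.69
Gain = 20 log₁₀(185.69) ≈ 45.38 dB
∠T = 0.00° − 68.20° = -68.20°

45.4 dB, -68.2°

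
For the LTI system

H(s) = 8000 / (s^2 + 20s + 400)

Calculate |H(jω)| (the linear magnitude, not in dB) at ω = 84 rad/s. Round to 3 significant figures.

At s = jω = j84:
quadratic: (j84)² + 20·j84 + 400 = -6656 + j1680 → |·| ≈ 6864.7, ∠ ≈ 165.83°
|H| = 8000 / 6864.7 ≈ 1.1654

1.17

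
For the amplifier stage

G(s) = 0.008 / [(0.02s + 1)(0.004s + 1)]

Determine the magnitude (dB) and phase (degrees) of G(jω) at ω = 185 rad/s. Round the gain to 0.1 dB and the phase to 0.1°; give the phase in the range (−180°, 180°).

At ω = 185 rad/s:
pole (1 + j185·0.02) = 1 + j3.7 → |·| ≈ 3.8328, ∠ ≈ 74.88°
pole (1 + j185·0.004) = 1 + j0.74 → |·| ≈ 1.244, ∠ ≈ 36.50°
|G| = 0.008 · 1 / (3.8328 · 1.244) ≈ 0.0016779
Gain = 20 log₁₀(0.0016779) ≈ -55.50 dB
∠G = (0°) − (74.88° + 36.50°) = -111.38°

-55.5 dB, -111.4°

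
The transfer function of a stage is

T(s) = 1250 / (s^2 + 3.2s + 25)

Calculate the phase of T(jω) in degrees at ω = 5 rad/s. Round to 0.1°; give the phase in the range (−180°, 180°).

At s = jω = j5:
quadratic: (j5)² + 3.2·j5 + 25 = 0 + j16 → |·| ≈ 16, ∠ ≈ 90.00°
∠T = 0.00° − 90.00° = -90.00°

-90.0°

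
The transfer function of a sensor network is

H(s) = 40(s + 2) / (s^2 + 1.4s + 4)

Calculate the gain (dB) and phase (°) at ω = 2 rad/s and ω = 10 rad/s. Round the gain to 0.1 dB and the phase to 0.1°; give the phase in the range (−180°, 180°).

At s = jω = j2:
zero (s+2): 2 + j2 → |·| = √(2²+2²) = √8 ≈ 2.8284, ∠ = arctan(2/2) ≈ 45.00°
quadratic: (j2)² + 1.4·j2 + 4 = 0 + j2.8 → |·| ≈ 2.8, ∠ ≈ 90.00°
|H| = 40 · 2.8284 / 2.8 ≈ 40.406
Gain = 20 log₁₀(40.406) ≈ 32.13 dB
∠H = 45.00° − 90.00° = -45.00°

At s = jω = j10:
zero (s+2): 2 + j10 → |·| = √(2²+10²) = √104 ≈ 10.198, ∠ = arctan(10/2) ≈ 78.69°
quadratic: (j10)² + 1.4·j10 + 4 = -96 + j14 → |·| ≈ 97.015, ∠ ≈ 171.70°
|H| = 40 · 10.198 / 97.015 ≈ 4.2047
Gain = 20 log₁₀(4.2047) ≈ 12.47 dB
∠H = 78.69° − 171.70° = -93.01°

ω = 2: 32.1 dB, -45.0°; ω = 10: 12.5 dB, -93.0°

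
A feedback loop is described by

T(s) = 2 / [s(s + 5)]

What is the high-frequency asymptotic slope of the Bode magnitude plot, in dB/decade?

Each pole contributes −20 dB/decade at high frequency; each zero contributes +20 dB/decade.
Net: 0 zero(s) − 2 pole(s) → -40 dB/decade.

-40 dB/decade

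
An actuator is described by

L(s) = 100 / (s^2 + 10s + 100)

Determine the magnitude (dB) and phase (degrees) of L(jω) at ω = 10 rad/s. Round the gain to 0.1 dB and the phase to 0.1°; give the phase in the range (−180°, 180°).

0.0 dB, -90.0°

At s = jω = j10:
quadratic: (j10)² + 10·j10 + 100 = 0 + j100 → |·| ≈ 100, ∠ ≈ 90.00°
|L| = 100 / 100 ≈ 1
Gain = 20 log₁₀(1) ≈ 0.00 dB
∠L = 0.00° − 90.00° = -90.00°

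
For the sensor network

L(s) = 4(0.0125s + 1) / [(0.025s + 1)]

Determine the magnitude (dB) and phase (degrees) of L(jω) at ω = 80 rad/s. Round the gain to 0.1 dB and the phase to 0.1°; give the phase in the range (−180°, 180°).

At ω = 80 rad/s:
zero (1 + j80·0.0125) = 1 + j1 → |·| ≈ 1.4142, ∠ ≈ 45.00°
pole (1 + j80·0.025) = 1 + j2 → |·| ≈ 2.2361, ∠ ≈ 63.43°
|L| = 4 · 1.4142 / (2.2361) ≈ 2.5298
Gain = 20 log₁₀(2.5298) ≈ 8.06 dB
∠L = (45.00°) − (63.43°) = -18.43°

8.1 dB, -18.4°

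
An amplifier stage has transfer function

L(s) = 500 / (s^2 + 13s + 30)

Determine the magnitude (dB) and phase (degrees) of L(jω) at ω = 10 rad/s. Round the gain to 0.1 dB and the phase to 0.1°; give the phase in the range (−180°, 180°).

Substitute s = j10:
Numerator: 500 = 500 + j0
Denominator: (j10)^2 + 13(j10) + 30 = -70 + j130
|N| = √(500² + 0²) ≈ 500, ∠N ≈ 0.00°
|D| = √(70² + 130²) ≈ 147.65, ∠D ≈ 118.30°
|L| = 500 / 147.65 ≈ 3.3864
Gain = 20 log₁₀(3.3864) ≈ 10.59 dB
∠L = 0.00° − 118.30° = -118.30°

10.6 dB, -118.3°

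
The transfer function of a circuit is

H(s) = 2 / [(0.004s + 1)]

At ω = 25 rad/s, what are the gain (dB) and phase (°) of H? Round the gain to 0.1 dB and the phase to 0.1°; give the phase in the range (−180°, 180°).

6.0 dB, -5.7°

At ω = 25 rad/s:
pole (1 + j25·0.004) = 1 + j0.1 → |·| ≈ 1.005, ∠ ≈ 5.71°
|H| = 2 · 1 / (1.005) ≈ 1.99
Gain = 20 log₁₀(1.99) ≈ 5.98 dB
∠H = (0°) − (5.71°) = -5.71°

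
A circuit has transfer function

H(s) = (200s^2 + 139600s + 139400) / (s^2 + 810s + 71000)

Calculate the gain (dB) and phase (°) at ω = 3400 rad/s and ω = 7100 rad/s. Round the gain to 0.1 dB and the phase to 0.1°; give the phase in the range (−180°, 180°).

Substitute s = j3400:
Numerator: 200(j3400)^2 + 139600(j3400) + 139400 = -2311860600 + j474640000
Denominator: (j3400)^2 + 810(j3400) + 71000 = -11489000 + j2754000
|N| = √(2311860600² + 474640000²) ≈ 2.3601e+09, ∠N ≈ 168.40°
|D| = √(11489000² + 2754000²) ≈ 1.1814e+07, ∠D ≈ 166.52°
|H| = 2.3601e+09 / 1.1814e+07 ≈ 199.77
Gain = 20 log₁₀(199.77) ≈ 46.01 dB
∠H = 168.40° − 166.52° = 1.88°

Substitute s = j7100:
Numerator: 200(j7100)^2 + 139600(j7100) + 139400 = -10081860600 + j991160000
Denominator: (j7100)^2 + 810(j7100) + 71000 = -50339000 + j5751000
|N| = √(10081860600² + 991160000²) ≈ 1.013e+10, ∠N ≈ 174.39°
|D| = √(50339000² + 5751000²) ≈ 5.0666e+07, ∠D ≈ 173.48°
|H| = 1.013e+10 / 5.0666e+07 ≈ 199.94
Gain = 20 log₁₀(199.94) ≈ 46.02 dB
∠H = 174.39° − 173.48° = 0.91°

ω = 3400: 46.0 dB, 1.9°; ω = 7100: 46.0 dB, 0.9°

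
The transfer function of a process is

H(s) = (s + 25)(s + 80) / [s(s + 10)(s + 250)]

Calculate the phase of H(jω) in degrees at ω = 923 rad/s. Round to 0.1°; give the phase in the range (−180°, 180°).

At s = jω = j923:
zero (s+25): 25 + j923 → |·| = √(25²+923²) = √852554 ≈ 923.34, ∠ = arctan(923/25) ≈ 88.45°
zero (s+80): 80 + j923 → |·| = √(80²+923²) = √858329 ≈ 926.46, ∠ = arctan(923/80) ≈ 85.05°
pole (s+10): 10 + j923 → |·| = √(10²+923²) = √852029 ≈ 923.05, ∠ = arctan(923/10) ≈ 89.38°
pole (s+250): 250 + j923 → |·| = √(250²+923²) = √914429 ≈ 956.26, ∠ = arctan(923/250) ≈ 74.84°
pole at origin: |s| = 923, ∠ = 90.00° (in denominator)
∠H = 173.50° − 254.22° = -80.72°

-80.7°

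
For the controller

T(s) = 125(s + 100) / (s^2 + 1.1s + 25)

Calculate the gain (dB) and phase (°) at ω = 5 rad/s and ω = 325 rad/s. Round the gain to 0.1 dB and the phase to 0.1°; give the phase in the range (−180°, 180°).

ω = 5: 67.1 dB, -87.1°; ω = 325: -7.9 dB, -106.9°

At s = jω = j5:
zero (s+100): 100 + j5 → |·| = √(100²+5²) = √10025 ≈ 100.12, ∠ = arctan(5/100) ≈ 2.86°
quadratic: (j5)² + 1.1·j5 + 25 = 0 + j5.5 → |·| ≈ 5.5, ∠ ≈ 90.00°
|T| = 125 · 100.12 / 5.5 ≈ 2275.5
Gain = 20 log₁₀(2275.5) ≈ 67.14 dB
∠T = 2.86° − 90.00° = -87.14°

At s = jω = j325:
zero (s+100): 100 + j325 → |·| = √(100²+325²) = √115625 ≈ 340.04, ∠ = arctan(325/100) ≈ 72.90°
quadratic: (j325)² + 1.1·j325 + 25 = -105600 + j357.5 → |·| ≈ 1.056e+05, ∠ ≈ 179.81°
|T| = 125 · 340.04 / 1.056e+05 ≈ 0.40251
Gain = 20 log₁₀(0.40251) ≈ -7.90 dB
∠T = 72.90° − 179.81° = -106.91°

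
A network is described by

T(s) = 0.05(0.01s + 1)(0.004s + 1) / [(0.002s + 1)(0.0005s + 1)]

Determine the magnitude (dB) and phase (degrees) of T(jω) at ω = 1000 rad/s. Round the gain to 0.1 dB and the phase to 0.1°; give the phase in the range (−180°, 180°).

-1.6 dB, 70.3°

At ω = 1000 rad/s:
zero (1 + j1000·0.01) = 1 + j10 → |·| ≈ 10.05, ∠ ≈ 84.29°
zero (1 + j1000·0.004) = 1 + j4 → |·| ≈ 4.1231, ∠ ≈ 75.96°
pole (1 + j1000·0.002) = 1 + j2 → |·| ≈ 2.2361, ∠ ≈ 63.43°
pole (1 + j1000·0.0005) = 1 + j0.5 → |·| ≈ 1.118, ∠ ≈ 26.57°
|T| = 0.05 · 10.05 · 4.1231 / (2.2361 · 1.118) ≈ 0.82876
Gain = 20 log₁₀(0.82876) ≈ -1.63 dB
∠T = (84.29° + 75.96°) − (63.43° + 26.57°) = 70.25°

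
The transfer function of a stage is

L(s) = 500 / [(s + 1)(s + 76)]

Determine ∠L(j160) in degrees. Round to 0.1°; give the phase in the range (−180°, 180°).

-154.2°

At s = jω = j160:
pole (s+1): 1 + j160 → |·| = √(1²+160²) = √25601 ≈ 160, ∠ = arctan(160/1) ≈ 89.64°
pole (s+76): 76 + j160 → |·| = √(76²+160²) = √31376 ≈ 177.13, ∠ = arctan(160/76) ≈ 64.59°
∠L = 0.00° − 154.23° = -154.23°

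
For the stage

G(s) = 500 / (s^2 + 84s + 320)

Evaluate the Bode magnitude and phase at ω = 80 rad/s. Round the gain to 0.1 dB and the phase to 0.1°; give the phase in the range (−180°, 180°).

Substitute s = j80:
Numerator: 500 = 500 + j0
Denominator: (j80)^2 + 84(j80) + 320 = -6080 + j6720
|N| = √(500² + 0²) ≈ 500, ∠N ≈ 0.00°
|D| = √(6080² + 6720²) ≈ 9062.3, ∠D ≈ 132.14°
|G| = 500 / 9062.3 ≈ 0.055174
Gain = 20 log₁₀(0.055174) ≈ -25.17 dB
∠G = 0.00° − 132.14° = -132.14°

-25.2 dB, -132.1°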